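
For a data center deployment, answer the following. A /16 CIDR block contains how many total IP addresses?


Given: CIDR prefix /16
Host bits = 32 - 16 = 16
Total addresses = 2^16 = 65536

65536


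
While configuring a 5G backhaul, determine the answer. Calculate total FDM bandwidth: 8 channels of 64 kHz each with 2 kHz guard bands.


Given: 8 channels, 64 kHz each, guard = 2 kHz
Channel bandwidth = 8 * 64 = 512 kHz
Guard bands = 7 gaps * 2 kHz = 14 kHz
Total = 512 + 14 = 526 kHz

526


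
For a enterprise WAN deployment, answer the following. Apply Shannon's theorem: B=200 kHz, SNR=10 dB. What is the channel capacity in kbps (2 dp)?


Given: B = 200 kHz, SNR = 10 dB
SNR linear = 10^(10/10) = 10
1 + SNR = 11
log2(11) = 3.4594316186
C = 200 * 1000 * 3.4594316186 = 691886.3237 bps
C = 691.886324 kbps -> 691.89 kbps (2 dp)

691.89


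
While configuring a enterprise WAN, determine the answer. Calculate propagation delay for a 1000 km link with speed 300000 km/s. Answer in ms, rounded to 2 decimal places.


Given: distance = 1000 km, speed = 300000 km/s
Delay = distance / speed = 1000 / 300000 seconds
Delay in ms = 1000 * 1000 / 300000
Delay = 3.3333 ms
Rounded to 2 dp = 3.33 ms

3.33


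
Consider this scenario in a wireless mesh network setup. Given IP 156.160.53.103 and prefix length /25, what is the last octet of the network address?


Given: IP = 156.160.53.103, prefix = /25
Subnet mask = 255.255.255.128
Last octet of IP: 103
Last octet of mask: 128
Network last octet = 103 AND 128 = 0

0


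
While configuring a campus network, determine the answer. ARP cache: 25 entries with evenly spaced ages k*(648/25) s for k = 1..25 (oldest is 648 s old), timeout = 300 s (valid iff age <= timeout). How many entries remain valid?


Ages are k * 648/25 s for k = 1..25 (spacing = 25.9200 s).
Entry k is valid iff k * 648/25 <= 300 iff k <= 25 * 300 / 648 = 11.5741
n_valid = floor(11.5741) = 11
(n_stale = 25 - 11 = 14)

11


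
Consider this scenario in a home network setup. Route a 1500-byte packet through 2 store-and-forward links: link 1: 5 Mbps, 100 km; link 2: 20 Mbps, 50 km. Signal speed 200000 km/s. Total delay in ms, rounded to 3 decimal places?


Packet = 1500 bytes = 12000 bits. Store-and-forward: sum (t_trans + t_prop) per link.
Link 1: t_trans = 12000/(5*10^6) s = 2.4000 ms; t_prop = 100/200000 s = 0.5000 ms; subtotal = 2.9000 ms
Link 2: t_trans = 12000/(20*10^6) s = 0.6000 ms; t_prop = 50/200000 s = 0.2500 ms; subtotal = 0.8500 ms
End-to-end = 2.9000 + 0.8500 = 3.7500 ms -> 3.750 ms (3 dp)

3.750


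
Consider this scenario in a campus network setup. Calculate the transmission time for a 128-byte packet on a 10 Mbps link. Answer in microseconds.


Given: packet = 128 bytes, bandwidth = 10 Mbps
Packet in bits = 128 * 8 = 1024 bits
Bandwidth = 10 * 10^6 = 10000000 bps
Time = 1024 / 10000000 seconds
Time in us = 1024 * 10^6 / 10000000 = 102.4

102.4


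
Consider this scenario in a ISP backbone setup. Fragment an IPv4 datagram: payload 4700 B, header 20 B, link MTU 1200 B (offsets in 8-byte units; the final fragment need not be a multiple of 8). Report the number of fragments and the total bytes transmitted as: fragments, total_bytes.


Max data per non-final fragment = floor((MTU - header)/8)*8 = floor((1200 - 20)/8)*8 = floor(1180/8)*8 = 1176 B
Final fragment needs no 8-byte alignment: it can carry up to MTU - header = 1180 B
Non-final fragments needed = ceil((payload - 1180) / 1176) = ceil(3520/1176) = ceil(2.9932) = 3
Number of fragments = 3 + 1 = 4
Fragment sizes (data): 3 * 1176 B + 1172 B (last, 1172 <= 1180 OK)
Total bytes sent = payload + n_frags * header = 4700 + 4*20 = 4700 + 80 = 4780 B

4, 4780


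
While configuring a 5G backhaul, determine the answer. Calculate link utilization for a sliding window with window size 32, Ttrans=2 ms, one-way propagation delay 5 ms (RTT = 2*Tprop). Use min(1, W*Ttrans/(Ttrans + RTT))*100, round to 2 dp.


Given: W = 32, Ttrans = 2 ms, RTT = 10 ms (= 2 * Tprop, Tprop = 5 ms)
Cycle time = Ttrans + RTT = 2 + 10 = 12 ms (first packet sent until its ACK returns)
W * Ttrans = 32 * 2 = 64 ms of sending per cycle
W * Ttrans / (Ttrans + RTT) = 64 / 12 = 5.333333
U = min(1, 5.333333) = 1.000000
U% = 100.00%

100.00


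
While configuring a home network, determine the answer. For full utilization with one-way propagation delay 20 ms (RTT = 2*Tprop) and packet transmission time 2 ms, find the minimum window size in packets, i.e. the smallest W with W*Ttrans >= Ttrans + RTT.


Given: Ttrans = 2 ms, RTT = 40 ms (= 2 * Tprop, Tprop = 20 ms)
Time until first ACK returns = Ttrans + RTT = 2 + 40 = 42 ms
Need W * Ttrans >= Ttrans + RTT  ->  W >= (Ttrans + RTT) / Ttrans
(Ttrans + RTT) / Ttrans = 42 / 2 = 21
W_min = ceil(21) = 21

21


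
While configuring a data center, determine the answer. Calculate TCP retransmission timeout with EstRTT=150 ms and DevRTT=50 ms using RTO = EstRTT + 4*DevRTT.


Given: EstRTT = 150 ms, DevRTT = 50 ms
Timeout = EstRTT + 4 * DevRTT
4 * DevRTT = 4 * 50 = 200
Timeout = 150 + 200 = 350 ms

350


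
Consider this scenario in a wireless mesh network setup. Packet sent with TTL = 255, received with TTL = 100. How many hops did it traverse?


Given: initial TTL = 255, received TTL = 100
Hops = initial TTL - received TTL
Hops = 255 - 100 = 155

155


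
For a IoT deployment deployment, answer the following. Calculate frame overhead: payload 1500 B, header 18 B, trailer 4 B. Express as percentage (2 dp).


Given: payload = 1500 B, header = 18 B, trailer = 4 B
Overhead bytes = header + trailer = 18 + 4 = 22
Total frame = payload + overhead = 1500 + 22 = 1522
Overhead % = 22 / 1522 * 100 = 1.4455% -> 1.45% (2 dp)

1.45


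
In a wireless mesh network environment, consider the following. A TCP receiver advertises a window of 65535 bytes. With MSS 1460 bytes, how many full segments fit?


Given: RWND = 65535 bytes, MSS = 1460 bytes
Full segments = floor(RWND / MSS)
Full segments = floor(65535 / 1460)
Full segments = floor(44.887) = 44

44


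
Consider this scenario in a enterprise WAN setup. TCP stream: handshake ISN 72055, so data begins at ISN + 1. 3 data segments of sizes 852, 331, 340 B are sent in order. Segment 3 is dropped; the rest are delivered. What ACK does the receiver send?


SYN uses sequence number 72055; first data byte = ISN + 1 = 72056.
Segment 1: SEQ = 72056, len = 852 B, covers [72056, 72907]
Segment 2: SEQ = 72908, len = 331 B, covers [72908, 73238]
Segment 3: SEQ = 73239, len = 340 B, covers [73239, 73578] [LOST]
In-order data received: bytes [72056, 73238] (segments 1..2).
Segment 3 missing -> gap begins at byte 73239.
Cumulative ACK = next expected in-order byte = 72056 + 852 + 331 = 73239

73239


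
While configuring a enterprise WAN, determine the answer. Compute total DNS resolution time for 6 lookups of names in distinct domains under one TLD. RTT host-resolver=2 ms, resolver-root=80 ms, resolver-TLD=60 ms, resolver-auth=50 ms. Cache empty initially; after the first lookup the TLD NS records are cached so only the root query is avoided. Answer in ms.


Lookup 1 (cold cache): local + root + TLD + auth = 2 + 80 + 60 + 50 = 192 ms
Lookups 2..6 (TLD NS cached -> skip root; new domain -> still ask TLD and auth): local + TLD + auth = 2 + 60 + 50 = 112 ms each
Remaining 5 lookups: 5 * 112 = 560 ms
Total = 192 + 560 = 752 ms

752


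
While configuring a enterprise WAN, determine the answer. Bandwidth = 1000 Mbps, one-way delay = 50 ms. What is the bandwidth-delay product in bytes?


Given: bandwidth = 1000 Mbps, delay = 50 ms
BDP in bits = 1000 * 10^6 * 50 / 1000
BDP in bits = 50000000
BDP in bytes = 50000000 / 8 = 6250000

6250000


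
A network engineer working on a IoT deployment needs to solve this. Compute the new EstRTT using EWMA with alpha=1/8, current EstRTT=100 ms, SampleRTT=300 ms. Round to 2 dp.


Given: EstRTT = 100 ms, SampleRTT = 300 ms, alpha = 1/8
New EstRTT = (1 - alpha) * EstRTT + alpha * SampleRTT
(7/8) * 100 = 87.5
(1/8) * 300 = 37.5
New EstRTT = 87.5 + 37.5 = 125 ms -> 125.00 ms (2 dp)

125.00


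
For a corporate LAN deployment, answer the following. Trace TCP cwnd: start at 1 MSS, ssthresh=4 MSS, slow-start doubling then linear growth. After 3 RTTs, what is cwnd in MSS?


RTT 0: cwnd = 1 MSS (initial)
RTT 1: cwnd = 2 MSS (slow start, doubled)
RTT 2: cwnd = 4 MSS (slow start, doubled)
RTT 3: cwnd = 5 MSS (congestion avoidance, +1)

5


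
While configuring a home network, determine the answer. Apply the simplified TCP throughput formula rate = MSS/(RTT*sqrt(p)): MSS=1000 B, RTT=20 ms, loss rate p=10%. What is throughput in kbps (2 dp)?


Given: MSS = 1000 bytes, RTT = 20 ms, loss = 10%
RTT in seconds = 20 / 1000 = 0.02
Loss rate = 10% = 0.1
sqrt(loss) = sqrt(0.1) = 0.316227766017
Throughput (bytes/s) = 1000 / (0.02 * 0.316227766017) = 158113.8830
Throughput (kbps) = 158113.8830 * 8 / 1000 = 1264.911064 -> 1264.91 kbps (2 dp)

1264.91


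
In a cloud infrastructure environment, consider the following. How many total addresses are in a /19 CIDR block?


Given: CIDR prefix /19
Host bits = 32 - 19 = 13
Total addresses = 2^13 = 8192

8192


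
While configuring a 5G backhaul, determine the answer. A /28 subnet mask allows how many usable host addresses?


Given: subnet mask /28
Host bits = 32 - 28 = 4
Total addresses = 2^4 = 16
Usable hosts = 16 - 2 (network + broadcast) = 14

14


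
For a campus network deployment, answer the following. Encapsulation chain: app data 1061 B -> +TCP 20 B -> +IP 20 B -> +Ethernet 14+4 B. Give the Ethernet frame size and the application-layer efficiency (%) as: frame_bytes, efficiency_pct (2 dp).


TCP segment = 1061 + 20 = 1081 B
IP packet = 1081 + 20 = 1101 B
Ethernet frame = 1101 + 14 + 4 = 1119 B
Efficiency = app / frame = 1061 / 1119 = 0.948168 = 94.8168% -> 94.82% (2 dp)

1119, 94.82


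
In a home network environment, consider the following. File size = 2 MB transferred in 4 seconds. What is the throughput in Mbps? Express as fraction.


Given: file = 2 MB, time = 4 s
File in Mb = 2 * 8 = 16 Mb
Throughput = 16 / 4 Mbps
Throughput = 4 Mbps

4


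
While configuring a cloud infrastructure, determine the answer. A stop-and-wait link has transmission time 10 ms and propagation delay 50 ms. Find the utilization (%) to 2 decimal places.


Given: Ttrans = 10 ms, Tprop = 50 ms
RTT = 2 * Tprop = 2 * 50 = 100 ms
U = Ttrans / (Ttrans + RTT)
U = 10 / (10 + 100)
U = 10 / 110 = 0.090909
U% = 9.09%

9.09


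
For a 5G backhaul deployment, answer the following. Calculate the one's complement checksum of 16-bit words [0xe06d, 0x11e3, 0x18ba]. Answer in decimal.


Given words: [0xe06d, 0x11e3, 0x18ba]
Step 1: Sum all words
Raw sum = 57453 + 4579 + 6330 = 68362
Step 2: Fold carry: (2826 + 1) = 2827
One's complement = ~2827 & 0xFFFF = 62708

62708


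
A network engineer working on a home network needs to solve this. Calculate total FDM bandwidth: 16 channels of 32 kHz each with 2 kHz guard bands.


Given: 16 channels, 32 kHz each, guard = 2 kHz
Channel bandwidth = 16 * 32 = 512 kHz
Guard bands = 15 gaps * 2 kHz = 30 kHz
Total = 512 + 30 = 542 kHz

542


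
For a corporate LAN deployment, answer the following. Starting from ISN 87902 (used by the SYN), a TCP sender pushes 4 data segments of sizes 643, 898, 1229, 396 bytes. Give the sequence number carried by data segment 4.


The SYN occupies sequence number ISN = 87902, so the first data byte is ISN + 1 = 87903.
SEQ of data segment i = (ISN + 1) + sum of payload sizes of segments 1..i-1.
Segment 1: SEQ = 87903, payload = 643 bytes
Segment 2: SEQ = 88546, payload = 898 bytes
Segment 3: SEQ = 89444, payload = 1229 bytes
Segment 4: SEQ = 90673, payload = 396 bytes
SEQ of segment 4 = 87903 + 643 + 898 + 1229 = 90673

90673


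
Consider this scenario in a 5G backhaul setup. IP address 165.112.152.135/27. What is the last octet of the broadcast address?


Given: IP = 165.112.152.135, prefix = /27
Host bits = 32 - 27 = 5
Network last octet = 135 AND mask = 128
Host part size = 2^5 - 1 = 31
Broadcast last octet = 128 OR 31 = 159

159


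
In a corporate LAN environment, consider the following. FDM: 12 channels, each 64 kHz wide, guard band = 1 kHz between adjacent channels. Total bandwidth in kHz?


Given: 12 channels, 64 kHz each, guard = 1 kHz
Channel bandwidth = 12 * 64 = 768 kHz
Guard bands = 11 gaps * 1 kHz = 11 kHz
Total = 768 + 11 = 779 kHz

779


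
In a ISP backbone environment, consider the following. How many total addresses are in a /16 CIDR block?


Given: CIDR prefix /16
Host bits = 32 - 16 = 16
Total addresses = 2^16 = 65536

65536


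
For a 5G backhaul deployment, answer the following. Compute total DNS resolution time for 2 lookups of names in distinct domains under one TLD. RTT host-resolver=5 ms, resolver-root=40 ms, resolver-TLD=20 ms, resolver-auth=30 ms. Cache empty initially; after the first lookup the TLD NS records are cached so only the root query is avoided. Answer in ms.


Lookup 1 (cold cache): local + root + TLD + auth = 5 + 40 + 20 + 30 = 95 ms
Lookups 2..2 (TLD NS cached -> skip root; new domain -> still ask TLD and auth): local + TLD + auth = 5 + 20 + 30 = 55 ms each
Remaining 1 lookups: 1 * 55 = 55 ms
Total = 95 + 55 = 150 ms

150


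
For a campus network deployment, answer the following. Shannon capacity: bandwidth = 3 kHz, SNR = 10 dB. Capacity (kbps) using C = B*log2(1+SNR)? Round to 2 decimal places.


Given: B = 3 kHz, SNR = 10 dB
SNR linear = 10^(10/10) = 10
1 + SNR = 11
log2(11) = 3.4594316186
C = 3 * 1000 * 3.4594316186 = 10378.2949 bps
C = 10.378295 kbps -> 10.38 kbps (2 dp)

10.38


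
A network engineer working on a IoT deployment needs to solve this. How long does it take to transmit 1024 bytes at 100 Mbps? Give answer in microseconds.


Given: packet = 1024 bytes, bandwidth = 100 Mbps
Packet in bits = 1024 * 8 = 8192 bits
Bandwidth = 100 * 10^6 = 100000000 bps
Time = 8192 / 100000000 seconds
Time in us = 8192 * 10^6 / 100000000 = 81.92

81.92


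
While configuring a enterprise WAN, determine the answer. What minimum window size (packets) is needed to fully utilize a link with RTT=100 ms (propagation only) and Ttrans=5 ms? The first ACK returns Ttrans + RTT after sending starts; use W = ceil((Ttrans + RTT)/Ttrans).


Given: Ttrans = 5 ms, RTT = 100 ms (= 2 * Tprop, Tprop = 50 ms)
Time until first ACK returns = Ttrans + RTT = 5 + 100 = 105 ms
Need W * Ttrans >= Ttrans + RTT  ->  W >= (Ttrans + RTT) / Ttrans
(Ttrans + RTT) / Ttrans = 105 / 5 = 21
W_min = ceil(21) = 21

21


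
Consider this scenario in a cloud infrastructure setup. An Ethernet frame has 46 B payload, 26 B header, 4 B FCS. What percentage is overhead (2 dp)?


Given: payload = 46 B, header = 26 B, trailer = 4 B
Overhead bytes = header + trailer = 26 + 4 = 30
Total frame = payload + overhead = 46 + 30 = 76
Overhead % = 30 / 76 * 100 = 39.4737% -> 39.47% (2 dp)

39.47


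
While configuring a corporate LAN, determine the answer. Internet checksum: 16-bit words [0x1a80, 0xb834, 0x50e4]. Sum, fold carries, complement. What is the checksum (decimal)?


Given words: [0x1a80, 0xb834, 0x50e4]
Step 1: Sum all words
Raw sum = 6784 + 47156 + 20708 = 74648
Step 2: Fold carry: (9112 + 1) = 9113
One's complement = ~9113 & 0xFFFF = 56422

56422


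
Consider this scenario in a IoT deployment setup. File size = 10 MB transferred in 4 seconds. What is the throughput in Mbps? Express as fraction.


Given: file = 10 MB, time = 4 s
File in Mb = 10 * 8 = 80 Mb
Throughput = 80 / 4 Mbps
Throughput = 20 Mbps

20


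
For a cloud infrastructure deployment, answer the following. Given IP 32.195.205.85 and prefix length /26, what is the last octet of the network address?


Given: IP = 32.195.205.85, prefix = /26
Subnet mask = 255.255.255.192
Last octet of IP: 85
Last octet of mask: 192
Network last octet = 85 AND 192 = 64

64


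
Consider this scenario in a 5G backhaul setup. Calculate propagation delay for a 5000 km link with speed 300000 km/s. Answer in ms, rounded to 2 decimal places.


Given: distance = 5000 km, speed = 300000 km/s
Delay = distance / speed = 5000 / 300000 seconds
Delay in ms = 5000 * 1000 / 300000
Delay = 16.6667 ms
Rounded to 2 dp = 16.67 ms

16.67


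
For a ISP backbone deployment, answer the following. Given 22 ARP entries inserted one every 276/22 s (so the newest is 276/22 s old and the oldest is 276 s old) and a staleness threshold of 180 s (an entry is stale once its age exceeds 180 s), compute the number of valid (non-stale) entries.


Ages are k * 276/22 s for k = 1..22 (spacing = 12.5455 s).
Entry k is valid iff k * 276/22 <= 180 iff k <= 22 * 180 / 276 = 14.3478
n_valid = floor(14.3478) = 14
(n_stale = 22 - 14 = 8)

14


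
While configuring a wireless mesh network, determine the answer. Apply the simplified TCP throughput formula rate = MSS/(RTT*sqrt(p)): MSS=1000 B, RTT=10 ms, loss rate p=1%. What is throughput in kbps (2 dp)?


Given: MSS = 1000 bytes, RTT = 10 ms, loss = 1%
RTT in seconds = 10 / 1000 = 0.01
Loss rate = 1% = 0.01
sqrt(loss) = sqrt(0.01) = 0.1
Throughput (bytes/s) = 1000 / (0.01 * 0.1) = 1000000.0000
Throughput (kbps) = 1000000.0000 * 8 / 1000 = 8000.000000 -> 8000.00 kbps (2 dp)

8000.00


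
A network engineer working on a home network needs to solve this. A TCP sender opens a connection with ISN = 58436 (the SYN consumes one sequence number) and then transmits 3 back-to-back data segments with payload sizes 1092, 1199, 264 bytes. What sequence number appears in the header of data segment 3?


The SYN occupies sequence number ISN = 58436, so the first data byte is ISN + 1 = 58437.
SEQ of data segment i = (ISN + 1) + sum of payload sizes of segments 1..i-1.
Segment 1: SEQ = 58437, payload = 1092 bytes
Segment 2: SEQ = 59529, payload = 1199 bytes
Segment 3: SEQ = 60728, payload = 264 bytes
SEQ of segment 3 = 58437 + 1092 + 1199 = 60728

60728


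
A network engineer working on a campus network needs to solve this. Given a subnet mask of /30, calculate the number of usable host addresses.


Given: subnet mask /30
Host bits = 32 - 30 = 2
Total addresses = 2^2 = 4
Usable hosts = 4 - 2 (network + broadcast) = 2

2


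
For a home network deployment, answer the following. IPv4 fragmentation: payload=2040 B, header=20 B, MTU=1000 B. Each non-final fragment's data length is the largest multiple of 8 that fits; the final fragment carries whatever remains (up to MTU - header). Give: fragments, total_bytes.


Max data per non-final fragment = floor((MTU - header)/8)*8 = floor((1000 - 20)/8)*8 = floor(980/8)*8 = 976 B
Final fragment needs no 8-byte alignment: it can carry up to MTU - header = 980 B
Non-final fragments needed = ceil((payload - 980) / 976) = ceil(1060/976) = ceil(1.0861) = 2
Number of fragments = 2 + 1 = 3
Fragment sizes (data): 2 * 976 B + 88 B (last, 88 <= 980 OK)
Total bytes sent = payload + n_frags * header = 2040 + 3*20 = 2040 + 60 = 2100 B

3, 2100


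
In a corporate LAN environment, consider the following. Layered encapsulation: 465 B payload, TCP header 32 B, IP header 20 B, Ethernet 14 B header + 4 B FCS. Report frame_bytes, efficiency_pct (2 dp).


TCP segment = 465 + 32 = 497 B
IP packet = 497 + 20 = 517 B
Ethernet frame = 517 + 14 + 4 = 535 B
Efficiency = app / frame = 465 / 535 = 0.869159 = 86.9159% -> 86.92% (2 dp)

535, 86.92


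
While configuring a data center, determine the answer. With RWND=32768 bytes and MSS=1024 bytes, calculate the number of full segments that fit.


Given: RWND = 32768 bytes, MSS = 1024 bytes
Full segments = floor(RWND / MSS)
Full segments = floor(32768 / 1024)
Full segments = floor(32.0) = 32

32


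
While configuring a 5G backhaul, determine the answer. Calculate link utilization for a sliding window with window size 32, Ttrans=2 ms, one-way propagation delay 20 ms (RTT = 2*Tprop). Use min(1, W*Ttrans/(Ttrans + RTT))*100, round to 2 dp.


Given: W = 32, Ttrans = 2 ms, RTT = 40 ms (= 2 * Tprop, Tprop = 20 ms)
Cycle time = Ttrans + RTT = 2 + 40 = 42 ms (first packet sent until its ACK returns)
W * Ttrans = 32 * 2 = 64 ms of sending per cycle
W * Ttrans / (Ttrans + RTT) = 64 / 42 = 1.523810
U = min(1, 1.523810) = 1.000000
U% = 100.00%

100.00


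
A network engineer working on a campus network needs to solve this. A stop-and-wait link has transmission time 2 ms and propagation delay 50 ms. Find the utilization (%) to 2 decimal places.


Given: Ttrans = 2 ms, Tprop = 50 ms
RTT = 2 * Tprop = 2 * 50 = 100 ms
U = Ttrans / (Ttrans + RTT)
U = 2 / (2 + 100)
U = 2 / 102 = 0.019608
U% = 1.96%

1.96


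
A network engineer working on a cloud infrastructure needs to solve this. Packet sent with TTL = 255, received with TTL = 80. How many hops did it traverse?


Given: initial TTL = 255, received TTL = 80
Hops = initial TTL - received TTL
Hops = 255 - 80 = 175

175


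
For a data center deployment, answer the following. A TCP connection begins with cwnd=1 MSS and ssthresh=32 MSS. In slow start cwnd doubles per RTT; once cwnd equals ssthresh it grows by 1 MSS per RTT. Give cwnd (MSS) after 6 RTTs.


RTT 0: cwnd = 1 MSS (initial)
RTT 1: cwnd = 2 MSS (slow start, doubled)
RTT 2: cwnd = 4 MSS (slow start, doubled)
RTT 3: cwnd = 8 MSS (slow start, doubled)
RTT 4: cwnd = 16 MSS (slow start, doubled)
RTT 5: cwnd = 32 MSS (slow start, doubled)
RTT 6: cwnd = 33 MSS (congestion avoidance, +1)

33


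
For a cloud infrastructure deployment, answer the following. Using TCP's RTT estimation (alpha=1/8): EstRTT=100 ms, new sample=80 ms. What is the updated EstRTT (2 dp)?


Given: EstRTT = 100 ms, SampleRTT = 80 ms, alpha = 1/8
New EstRTT = (1 - alpha) * EstRTT + alpha * SampleRTT
(7/8) * 100 = 87.5
(1/8) * 80 = 10
New EstRTT = 87.5 + 10 = 97.5 ms -> 97.50 ms (2 dp)

97.50


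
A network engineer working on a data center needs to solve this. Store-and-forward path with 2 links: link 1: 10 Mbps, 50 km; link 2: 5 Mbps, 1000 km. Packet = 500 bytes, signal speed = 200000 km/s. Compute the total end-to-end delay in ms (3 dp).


Packet = 500 bytes = 4000 bits. Store-and-forward: sum (t_trans + t_prop) per link.
Link 1: t_trans = 4000/(10*10^6) s = 0.4000 ms; t_prop = 50/200000 s = 0.2500 ms; subtotal = 0.6500 ms
Link 2: t_trans = 4000/(5*10^6) s = 0.8000 ms; t_prop = 1000/200000 s = 5.0000 ms; subtotal = 5.8000 ms
End-to-end = 0.6500 + 5.8000 = 6.4500 ms -> 6.450 ms (3 dp)

6.450


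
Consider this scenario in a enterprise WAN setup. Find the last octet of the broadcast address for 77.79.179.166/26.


Given: IP = 77.79.179.166, prefix = /26
Host bits = 32 - 26 = 6
Network last octet = 166 AND mask = 128
Host part size = 2^6 - 1 = 63
Broadcast last octet = 128 OR 63 = 191

191


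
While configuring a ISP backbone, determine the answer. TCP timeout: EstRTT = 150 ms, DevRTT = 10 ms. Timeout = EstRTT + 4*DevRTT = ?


Given: EstRTT = 150 ms, DevRTT = 10 ms
Timeout = EstRTT + 4 * DevRTT
4 * DevRTT = 4 * 10 = 40
Timeout = 150 + 40 = 190 ms

190


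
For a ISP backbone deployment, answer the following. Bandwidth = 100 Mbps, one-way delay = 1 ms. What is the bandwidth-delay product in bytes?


Given: bandwidth = 100 Mbps, delay = 1 ms
BDP in bits = 100 * 10^6 * 1 / 1000
BDP in bits = 100000
BDP in bytes = 100000 / 8 = 12500

12500


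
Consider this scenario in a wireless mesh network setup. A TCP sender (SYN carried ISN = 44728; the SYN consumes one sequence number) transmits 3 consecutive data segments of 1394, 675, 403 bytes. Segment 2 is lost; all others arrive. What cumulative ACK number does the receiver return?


SYN uses sequence number 44728; first data byte = ISN + 1 = 44729.
Segment 1: SEQ = 44729, len = 1394 B, covers [44729, 46122]
Segment 2: SEQ = 46123, len = 675 B, covers [46123, 46797] [LOST]
Segment 3: SEQ = 46798, len = 403 B, covers [46798, 47200]
In-order data received: bytes [44729, 46122] (segments 1..1).
Segment 2 missing -> gap begins at byte 46123; later segments buffered out of order.
Cumulative ACK = next expected in-order byte = 44729 + 1394 = 46123

46123


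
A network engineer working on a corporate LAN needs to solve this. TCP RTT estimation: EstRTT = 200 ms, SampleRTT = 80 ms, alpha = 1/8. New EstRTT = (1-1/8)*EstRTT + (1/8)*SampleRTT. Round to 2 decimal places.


Given: EstRTT = 200 ms, SampleRTT = 80 ms, alpha = 1/8
New EstRTT = (1 - alpha) * EstRTT + alpha * SampleRTT
(7/8) * 200 = 175
(1/8) * 80 = 10
New EstRTT = 175 + 10 = 185 ms -> 185.00 ms (2 dp)

185.00


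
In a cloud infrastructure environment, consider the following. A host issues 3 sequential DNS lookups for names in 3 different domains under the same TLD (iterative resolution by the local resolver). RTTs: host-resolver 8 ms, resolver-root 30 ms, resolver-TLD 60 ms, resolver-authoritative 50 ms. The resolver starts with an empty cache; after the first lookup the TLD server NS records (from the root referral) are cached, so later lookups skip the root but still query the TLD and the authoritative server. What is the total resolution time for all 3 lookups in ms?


Lookup 1 (cold cache): local + root + TLD + auth = 8 + 30 + 60 + 50 = 148 ms
Lookups 2..3 (TLD NS cached -> skip root; new domain -> still ask TLD and auth): local + TLD + auth = 8 + 60 + 50 = 118 ms each
Remaining 2 lookups: 2 * 118 = 236 ms
Total = 148 + 236 = 384 ms

384


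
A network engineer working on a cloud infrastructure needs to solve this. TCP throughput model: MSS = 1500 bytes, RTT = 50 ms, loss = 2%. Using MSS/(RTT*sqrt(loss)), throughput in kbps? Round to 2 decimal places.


Given: MSS = 1500 bytes, RTT = 50 ms, loss = 2%
RTT in seconds = 50 / 1000 = 0.05
Loss rate = 2% = 0.02
sqrt(loss) = sqrt(0.02) = 0.141421356237
Throughput (bytes/s) = 1500 / (0.05 * 0.141421356237) = 212132.0344
Throughput (kbps) = 212132.0344 * 8 / 1000 = 1697.056275 -> 1697.06 kbps (2 dp)

1697.06


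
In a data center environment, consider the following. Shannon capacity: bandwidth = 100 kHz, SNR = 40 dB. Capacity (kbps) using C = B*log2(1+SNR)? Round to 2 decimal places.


Given: B = 100 kHz, SNR = 40 dB
SNR linear = 10^(40/10) = 10000
1 + SNR = 10001
log2(10001) = 13.2878566418
C = 100 * 1000 * 13.2878566418 = 1328785.6642 bps
C = 1328.785664 kbps -> 1328.79 kbps (2 dp)

1328.79


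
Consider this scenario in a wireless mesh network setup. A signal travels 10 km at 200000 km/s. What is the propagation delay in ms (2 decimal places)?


Given: distance = 10 km, speed = 200000 km/s
Delay = distance / speed = 10 / 200000 seconds
Delay in ms = 10 * 1000 / 200000
Delay = 0.0500 ms
Rounded to 2 dp = 0.05 ms

0.05


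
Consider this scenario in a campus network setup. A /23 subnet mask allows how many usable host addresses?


Given: subnet mask /23
Host bits = 32 - 23 = 9
Total addresses = 2^9 = 512
Usable hosts = 512 - 2 (network + broadcast) = 510

510


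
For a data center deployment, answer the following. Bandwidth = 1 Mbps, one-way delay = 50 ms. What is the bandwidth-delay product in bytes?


Given: bandwidth = 1 Mbps, delay = 50 ms
BDP in bits = 1 * 10^6 * 50 / 1000
BDP in bits = 50000
BDP in bytes = 50000 / 8 = 6250

6250


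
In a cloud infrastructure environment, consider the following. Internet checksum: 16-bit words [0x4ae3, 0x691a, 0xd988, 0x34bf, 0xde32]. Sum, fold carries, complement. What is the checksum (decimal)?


Given words: [0x4ae3, 0x691a, 0xd988, 0x34bf, 0xde32]
Step 1: Sum all words
Raw sum = 19171 + 26906 + 55688 + 13503 + 56882 = 172150
Step 2: Fold carry: (41078 + 2) = 41080
One's complement = ~41080 & 0xFFFF = 24455

24455


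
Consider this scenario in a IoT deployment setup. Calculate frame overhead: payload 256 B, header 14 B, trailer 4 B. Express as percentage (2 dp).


Given: payload = 256 B, header = 14 B, trailer = 4 B
Overhead bytes = header + trailer = 14 + 4 = 18
Total frame = payload + overhead = 256 + 18 = 274
Overhead % = 18 / 274 * 100 = 6.5693% -> 6.57% (2 dp)

6.57


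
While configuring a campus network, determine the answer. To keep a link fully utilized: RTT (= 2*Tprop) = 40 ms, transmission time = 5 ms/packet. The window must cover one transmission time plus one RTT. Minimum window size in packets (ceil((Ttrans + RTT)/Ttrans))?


Given: Ttrans = 5 ms, RTT = 40 ms (= 2 * Tprop, Tprop = 20 ms)
Time until first ACK returns = Ttrans + RTT = 5 + 40 = 45 ms
Need W * Ttrans >= Ttrans + RTT  ->  W >= (Ttrans + RTT) / Ttrans
(Ttrans + RTT) / Ttrans = 45 / 5 = 9
W_min = ceil(9) = 9

9


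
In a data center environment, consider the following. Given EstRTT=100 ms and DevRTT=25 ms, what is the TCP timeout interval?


Given: EstRTT = 100 ms, DevRTT = 25 ms
Timeout = EstRTT + 4 * DevRTT
4 * DevRTT = 4 * 25 = 100
Timeout = 100 + 100 = 200 ms

200


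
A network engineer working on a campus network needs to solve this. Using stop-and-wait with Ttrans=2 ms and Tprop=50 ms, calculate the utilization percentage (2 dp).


Given: Ttrans = 2 ms, Tprop = 50 ms
RTT = 2 * Tprop = 2 * 50 = 100 ms
U = Ttrans / (Ttrans + RTT)
U = 2 / (2 + 100)
U = 2 / 102 = 0.019608
U% = 1.96%

1.96


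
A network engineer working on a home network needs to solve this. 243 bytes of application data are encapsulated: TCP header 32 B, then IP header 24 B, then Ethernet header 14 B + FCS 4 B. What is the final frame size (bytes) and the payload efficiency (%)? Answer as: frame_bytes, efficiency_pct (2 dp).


TCP segment = 243 + 32 = 275 B
IP packet = 275 + 24 = 299 B
Ethernet frame = 299 + 14 + 4 = 317 B
Efficiency = app / frame = 243 / 317 = 0.766562 = 76.6562% -> 76.66% (2 dp)

317, 76.66


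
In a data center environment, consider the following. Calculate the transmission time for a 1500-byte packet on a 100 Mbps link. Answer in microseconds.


Given: packet = 1500 bytes, bandwidth = 100 Mbps
Packet in bits = 1500 * 8 = 12000 bits
Bandwidth = 100 * 10^6 = 100000000 bps
Time = 12000 / 100000000 seconds
Time in us = 12000 * 10^6 / 100000000 = 120

120


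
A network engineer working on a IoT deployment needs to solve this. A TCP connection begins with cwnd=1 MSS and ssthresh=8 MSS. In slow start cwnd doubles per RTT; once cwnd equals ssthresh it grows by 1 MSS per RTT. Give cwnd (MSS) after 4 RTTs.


RTT 0: cwnd = 1 MSS (initial)
RTT 1: cwnd = 2 MSS (slow start, doubled)
RTT 2: cwnd = 4 MSS (slow start, doubled)
RTT 3: cwnd = 8 MSS (slow start, doubled)
RTT 4: cwnd = 9 MSS (congestion avoidance, +1)

9


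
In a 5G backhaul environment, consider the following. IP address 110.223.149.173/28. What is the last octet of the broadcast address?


Given: IP = 110.223.149.173, prefix = /28
Host bits = 32 - 28 = 4
Network last octet = 173 AND mask = 160
Host part size = 2^4 - 1 = 15
Broadcast last octet = 160 OR 15 = 175

175


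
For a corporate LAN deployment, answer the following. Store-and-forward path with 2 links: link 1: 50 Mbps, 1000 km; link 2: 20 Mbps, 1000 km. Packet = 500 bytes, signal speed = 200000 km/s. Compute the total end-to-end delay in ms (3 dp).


Packet = 500 bytes = 4000 bits. Store-and-forward: sum (t_trans + t_prop) per link.
Link 1: t_trans = 4000/(50*10^6) s = 0.0800 ms; t_prop = 1000/200000 s = 5.0000 ms; subtotal = 5.0800 ms
Link 2: t_trans = 4000/(20*10^6) s = 0.2000 ms; t_prop = 1000/200000 s = 5.0000 ms; subtotal = 5.2000 ms
End-to-end = 5.0800 + 5.2000 = 10.2800 ms -> 10.280 ms (3 dp)

10.280


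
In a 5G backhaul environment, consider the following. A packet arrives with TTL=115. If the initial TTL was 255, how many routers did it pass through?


Given: initial TTL = 255, received TTL = 115
Hops = initial TTL - received TTL
Hops = 255 - 115 = 140

140


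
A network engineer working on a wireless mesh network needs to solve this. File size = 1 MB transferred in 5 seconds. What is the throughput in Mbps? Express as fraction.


Given: file = 1 MB, time = 5 s
File in Mb = 1 * 8 = 8 Mb
Throughput = 8 / 5 Mbps
Throughput = 8/5 Mbps

8/5


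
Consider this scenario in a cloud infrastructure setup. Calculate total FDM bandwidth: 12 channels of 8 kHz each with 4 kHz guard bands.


Given: 12 channels, 8 kHz each, guard = 4 kHz
Channel bandwidth = 12 * 8 = 96 kHz
Guard bands = 11 gaps * 4 kHz = 44 kHz
Total = 96 + 44 = 140 kHz

140


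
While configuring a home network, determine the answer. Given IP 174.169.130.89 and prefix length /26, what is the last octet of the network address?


Given: IP = 174.169.130.89, prefix = /26
Subnet mask = 255.255.255.192
Last octet of IP: 89
Last octet of mask: 192
Network last octet = 89 AND 192 = 64

64


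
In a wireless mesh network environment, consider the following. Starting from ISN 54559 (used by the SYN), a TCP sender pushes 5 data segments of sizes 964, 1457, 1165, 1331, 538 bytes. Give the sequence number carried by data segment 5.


The SYN occupies sequence number ISN = 54559, so the first data byte is ISN + 1 = 54560.
SEQ of data segment i = (ISN + 1) + sum of payload sizes of segments 1..i-1.
Segment 1: SEQ = 54560, payload = 964 bytes
Segment 2: SEQ = 55524, payload = 1457 bytes
Segment 3: SEQ = 56981, payload = 1165 bytes
Segment 4: SEQ = 58146, payload = 1331 bytes
Segment 5: SEQ = 59477, payload = 538 bytes
SEQ of segment 5 = 54560 + 964 + 1457 + 1165 + 1331 = 59477

59477


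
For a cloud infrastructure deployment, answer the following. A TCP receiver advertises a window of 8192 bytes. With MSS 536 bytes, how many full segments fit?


Given: RWND = 8192 bytes, MSS = 536 bytes
Full segments = floor(RWND / MSS)
Full segments = floor(8192 / 536)
Full segments = floor(15.2836) = 15

15


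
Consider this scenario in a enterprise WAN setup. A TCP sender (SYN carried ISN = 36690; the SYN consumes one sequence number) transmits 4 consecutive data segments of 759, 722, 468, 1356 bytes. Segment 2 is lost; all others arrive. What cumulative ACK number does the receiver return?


SYN uses sequence number 36690; first data byte = ISN + 1 = 36691.
Segment 1: SEQ = 36691, len = 759 B, covers [36691, 37449]
Segment 2: SEQ = 37450, len = 722 B, covers [37450, 38171] [LOST]
Segment 3: SEQ = 38172, len = 468 B, covers [38172, 38639]
Segment 4: SEQ = 38640, len = 1356 B, covers [38640, 39995]
In-order data received: bytes [36691, 37449] (segments 1..1).
Segment 2 missing -> gap begins at byte 37450; later segments buffered out of order.
Cumulative ACK = next expected in-order byte = 36691 + 759 = 37450

37450


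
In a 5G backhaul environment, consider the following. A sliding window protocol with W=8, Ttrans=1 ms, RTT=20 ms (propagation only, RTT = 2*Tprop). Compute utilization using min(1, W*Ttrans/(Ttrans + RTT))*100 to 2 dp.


Given: W = 8, Ttrans = 1 ms, RTT = 20 ms (= 2 * Tprop, Tprop = 10 ms)
Cycle time = Ttrans + RTT = 1 + 20 = 21 ms (first packet sent until its ACK returns)
W * Ttrans = 8 * 1 = 8 ms of sending per cycle
W * Ttrans / (Ttrans + RTT) = 8 / 21 = 0.380952
U = min(1, 0.380952) = 0.380952
U% = 38.10%

38.10


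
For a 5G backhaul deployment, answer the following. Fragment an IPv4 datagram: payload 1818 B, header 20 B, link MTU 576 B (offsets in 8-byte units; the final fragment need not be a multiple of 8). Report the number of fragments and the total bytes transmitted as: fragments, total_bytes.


Max data per non-final fragment = floor((MTU - header)/8)*8 = floor((576 - 20)/8)*8 = floor(556/8)*8 = 552 B
Final fragment needs no 8-byte alignment: it can carry up to MTU - header = 556 B
Non-final fragments needed = ceil((payload - 556) / 552) = ceil(1262/552) = ceil(2.2862) = 3
Number of fragments = 3 + 1 = 4
Fragment sizes (data): 3 * 552 B + 162 B (last, 162 <= 556 OK)
Total bytes sent = payload + n_frags * header = 1818 + 4*20 = 1818 + 80 = 1898 B

4, 1898


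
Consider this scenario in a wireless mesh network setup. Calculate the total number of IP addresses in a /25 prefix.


Given: CIDR prefix /25
Host bits = 32 - 25 = 7
Total addresses = 2^7 = 128

128


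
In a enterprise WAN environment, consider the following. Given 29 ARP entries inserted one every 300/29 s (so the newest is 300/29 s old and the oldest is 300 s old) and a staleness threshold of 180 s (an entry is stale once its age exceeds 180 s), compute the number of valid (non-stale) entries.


Ages are k * 300/29 s for k = 1..29 (spacing = 10.3448 s).
Entry k is valid iff k * 300/29 <= 180 iff k <= 29 * 180 / 300 = 17.4000
n_valid = floor(17.4000) = 17
(n_stale = 29 - 17 = 12)

17


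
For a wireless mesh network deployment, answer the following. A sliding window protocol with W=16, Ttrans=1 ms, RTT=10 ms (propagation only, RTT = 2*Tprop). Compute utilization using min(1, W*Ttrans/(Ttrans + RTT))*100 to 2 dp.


Given: W = 16, Ttrans = 1 ms, RTT = 10 ms (= 2 * Tprop, Tprop = 5 ms)
Cycle time = Ttrans + RTT = 1 + 10 = 11 ms (first packet sent until its ACK returns)
W * Ttrans = 16 * 1 = 16 ms of sending per cycle
W * Ttrans / (Ttrans + RTT) = 16 / 11 = 1.454545
U = min(1, 1.454545) = 1.000000
U% = 100.00%

100.00


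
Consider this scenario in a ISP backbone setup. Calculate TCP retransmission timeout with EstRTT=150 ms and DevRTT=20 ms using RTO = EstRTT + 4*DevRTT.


Given: EstRTT = 150 ms, DevRTT = 20 ms
Timeout = EstRTT + 4 * DevRTT
4 * DevRTT = 4 * 20 = 80
Timeout = 150 + 80 = 230 ms

230


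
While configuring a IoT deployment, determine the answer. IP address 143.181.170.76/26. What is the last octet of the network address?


Given: IP = 143.181.170.76, prefix = /26
Subnet mask = 255.255.255.192
Last octet of IP: 76
Last octet of mask: 192
Network last octet = 76 AND 192 = 64

64


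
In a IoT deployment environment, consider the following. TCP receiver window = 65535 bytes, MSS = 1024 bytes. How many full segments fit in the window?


Given: RWND = 65535 bytes, MSS = 1024 bytes
Full segments = floor(RWND / MSS)
Full segments = floor(65535 / 1024)
Full segments = floor(63.999) = 63

63


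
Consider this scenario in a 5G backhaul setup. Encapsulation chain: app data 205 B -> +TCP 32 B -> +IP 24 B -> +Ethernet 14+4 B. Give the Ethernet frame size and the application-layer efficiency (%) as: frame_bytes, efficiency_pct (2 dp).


TCP segment = 205 + 32 = 237 B
IP packet = 237 + 24 = 261 B
Ethernet frame = 261 + 14 + 4 = 279 B
Efficiency = app / frame = 205 / 279 = 0.734767 = 73.4767% -> 73.48% (2 dp)

279, 73.48


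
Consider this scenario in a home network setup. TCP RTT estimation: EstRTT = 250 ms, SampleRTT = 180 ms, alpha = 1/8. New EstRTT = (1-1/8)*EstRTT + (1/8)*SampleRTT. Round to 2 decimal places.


Given: EstRTT = 250 ms, SampleRTT = 180 ms, alpha = 1/8
New EstRTT = (1 - alpha) * EstRTT + alpha * SampleRTT
(7/8) * 250 = 218.75
(1/8) * 180 = 22.5
New EstRTT = 218.75 + 22.5 = 241.25 ms -> 241.25 ms (2 dp)

241.25


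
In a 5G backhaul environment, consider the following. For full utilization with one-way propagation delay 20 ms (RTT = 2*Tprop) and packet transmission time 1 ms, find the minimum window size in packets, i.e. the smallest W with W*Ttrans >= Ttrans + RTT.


Given: Ttrans = 1 ms, RTT = 40 ms (= 2 * Tprop, Tprop = 20 ms)
Time until first ACK returns = Ttrans + RTT = 1 + 40 = 41 ms
Need W * Ttrans >= Ttrans + RTT  ->  W >= (Ttrans + RTT) / Ttrans
(Ttrans + RTT) / Ttrans = 41 / 1 = 41
W_min = ceil(41) = 41

41


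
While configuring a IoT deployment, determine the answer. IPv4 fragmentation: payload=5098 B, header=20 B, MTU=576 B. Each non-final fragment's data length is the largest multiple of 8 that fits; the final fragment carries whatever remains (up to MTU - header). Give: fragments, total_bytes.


Max data per non-final fragment = floor((MTU - header)/8)*8 = floor((576 - 20)/8)*8 = floor(556/8)*8 = 552 B
Final fragment needs no 8-byte alignment: it can carry up to MTU - header = 556 B
Non-final fragments needed = ceil((payload - 556) / 552) = ceil(4542/552) = ceil(8.2283) = 9
Number of fragments = 9 + 1 = 10
Fragment sizes (data): 9 * 552 B + 130 B (last, 130 <= 556 OK)
Total bytes sent = payload + n_frags * header = 5098 + 10*20 = 5098 + 200 = 5298 B

10, 5298


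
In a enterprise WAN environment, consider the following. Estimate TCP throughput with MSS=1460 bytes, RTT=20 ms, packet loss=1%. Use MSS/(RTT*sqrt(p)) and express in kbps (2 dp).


Given: MSS = 1460 bytes, RTT = 20 ms, loss = 1%
RTT in seconds = 20 / 1000 = 0.02
Loss rate = 1% = 0.01
sqrt(loss) = sqrt(0.01) = 0.1
Throughput (bytes/s) = 1460 / (0.02 * 0.1) = 730000.0000
Throughput (kbps) = 730000.0000 * 8 / 1000 = 5840.000000 -> 5840.00 kbps (2 dp)

5840.00
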